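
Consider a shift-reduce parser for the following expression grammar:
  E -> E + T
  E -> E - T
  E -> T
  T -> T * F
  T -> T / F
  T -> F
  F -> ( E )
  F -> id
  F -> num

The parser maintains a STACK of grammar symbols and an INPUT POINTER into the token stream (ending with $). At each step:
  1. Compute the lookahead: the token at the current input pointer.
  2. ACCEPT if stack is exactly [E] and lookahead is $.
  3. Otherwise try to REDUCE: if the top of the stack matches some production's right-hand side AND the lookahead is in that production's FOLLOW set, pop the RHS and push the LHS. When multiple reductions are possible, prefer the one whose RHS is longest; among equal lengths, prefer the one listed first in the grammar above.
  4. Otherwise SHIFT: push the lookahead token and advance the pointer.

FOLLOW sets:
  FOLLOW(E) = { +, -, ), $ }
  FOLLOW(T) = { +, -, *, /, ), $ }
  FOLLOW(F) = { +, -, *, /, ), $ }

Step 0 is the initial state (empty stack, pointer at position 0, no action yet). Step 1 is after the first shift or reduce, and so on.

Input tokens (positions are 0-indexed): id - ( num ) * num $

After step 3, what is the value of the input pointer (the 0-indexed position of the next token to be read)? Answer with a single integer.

Answer: 1

Derivation:
Step 1: shift id. Stack=[id] ptr=1 lookahead=- remaining=[- ( num ) * num $]
Step 2: reduce F->id. Stack=[F] ptr=1 lookahead=- remaining=[- ( num ) * num $]
Step 3: reduce T->F. Stack=[T] ptr=1 lookahead=- remaining=[- ( num ) * num $]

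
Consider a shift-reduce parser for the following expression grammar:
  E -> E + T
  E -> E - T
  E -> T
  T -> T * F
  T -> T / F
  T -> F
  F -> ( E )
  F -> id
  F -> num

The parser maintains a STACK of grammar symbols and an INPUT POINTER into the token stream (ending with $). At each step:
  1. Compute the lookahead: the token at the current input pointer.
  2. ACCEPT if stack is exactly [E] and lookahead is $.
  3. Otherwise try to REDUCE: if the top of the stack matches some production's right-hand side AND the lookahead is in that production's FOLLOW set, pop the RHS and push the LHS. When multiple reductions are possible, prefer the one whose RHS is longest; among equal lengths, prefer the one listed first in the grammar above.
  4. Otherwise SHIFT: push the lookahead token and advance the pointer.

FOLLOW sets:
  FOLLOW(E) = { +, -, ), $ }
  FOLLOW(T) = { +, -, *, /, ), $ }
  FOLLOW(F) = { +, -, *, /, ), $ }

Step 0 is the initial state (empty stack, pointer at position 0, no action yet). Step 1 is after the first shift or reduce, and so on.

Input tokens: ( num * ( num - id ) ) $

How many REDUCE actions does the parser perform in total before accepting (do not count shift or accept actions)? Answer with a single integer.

Answer: 14

Derivation:
Step 1: shift (. Stack=[(] ptr=1 lookahead=num remaining=[num * ( num - id ) ) $]
Step 2: shift num. Stack=[( num] ptr=2 lookahead=* remaining=[* ( num - id ) ) $]
Step 3: reduce F->num. Stack=[( F] ptr=2 lookahead=* remaining=[* ( num - id ) ) $]
Step 4: reduce T->F. Stack=[( T] ptr=2 lookahead=* remaining=[* ( num - id ) ) $]
Step 5: shift *. Stack=[( T *] ptr=3 lookahead=( remaining=[( num - id ) ) $]
Step 6: shift (. Stack=[( T * (] ptr=4 lookahead=num remaining=[num - id ) ) $]
Step 7: shift num. Stack=[( T * ( num] ptr=5 lookahead=- remaining=[- id ) ) $]
Step 8: reduce F->num. Stack=[( T * ( F] ptr=5 lookahead=- remaining=[- id ) ) $]
Step 9: reduce T->F. Stack=[( T * ( T] ptr=5 lookahead=- remaining=[- id ) ) $]
Step 10: reduce E->T. Stack=[( T * ( E] ptr=5 lookahead=- remaining=[- id ) ) $]
Step 11: shift -. Stack=[( T * ( E -] ptr=6 lookahead=id remaining=[id ) ) $]
Step 12: shift id. Stack=[( T * ( E - id] ptr=7 lookahead=) remaining=[) ) $]
Step 13: reduce F->id. Stack=[( T * ( E - F] ptr=7 lookahead=) remaining=[) ) $]
Step 14: reduce T->F. Stack=[( T * ( E - T] ptr=7 lookahead=) remaining=[) ) $]
Step 15: reduce E->E - T. Stack=[( T * ( E] ptr=7 lookahead=) remaining=[) ) $]
Step 16: shift ). Stack=[( T * ( E )] ptr=8 lookahead=) remaining=[) $]
Step 17: reduce F->( E ). Stack=[( T * F] ptr=8 lookahead=) remaining=[) $]
Step 18: reduce T->T * F. Stack=[( T] ptr=8 lookahead=) remaining=[) $]
Step 19: reduce E->T. Stack=[( E] ptr=8 lookahead=) remaining=[) $]
Step 20: shift ). Stack=[( E )] ptr=9 lookahead=$ remaining=[$]
Step 21: reduce F->( E ). Stack=[F] ptr=9 lookahead=$ remaining=[$]
Step 22: reduce T->F. Stack=[T] ptr=9 lookahead=$ remaining=[$]
Step 23: reduce E->T. Stack=[E] ptr=9 lookahead=$ remaining=[$]
Step 24: accept. Stack=[E] ptr=9 lookahead=$ remaining=[$]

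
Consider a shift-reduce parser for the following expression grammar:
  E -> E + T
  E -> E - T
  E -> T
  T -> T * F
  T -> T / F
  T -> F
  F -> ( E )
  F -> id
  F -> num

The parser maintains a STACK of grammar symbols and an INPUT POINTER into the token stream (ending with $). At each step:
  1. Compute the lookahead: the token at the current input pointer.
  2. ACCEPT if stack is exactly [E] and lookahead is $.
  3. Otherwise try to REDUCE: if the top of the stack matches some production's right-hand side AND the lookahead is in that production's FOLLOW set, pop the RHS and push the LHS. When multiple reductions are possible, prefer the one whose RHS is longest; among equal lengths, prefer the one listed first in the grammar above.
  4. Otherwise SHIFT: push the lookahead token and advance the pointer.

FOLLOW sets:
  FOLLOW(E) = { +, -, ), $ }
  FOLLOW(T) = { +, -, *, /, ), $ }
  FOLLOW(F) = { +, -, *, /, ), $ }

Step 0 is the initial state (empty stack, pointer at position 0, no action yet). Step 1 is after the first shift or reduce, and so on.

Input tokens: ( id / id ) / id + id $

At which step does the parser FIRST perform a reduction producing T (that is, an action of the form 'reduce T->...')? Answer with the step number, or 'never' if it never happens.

Answer: 4

Derivation:
Step 1: shift (. Stack=[(] ptr=1 lookahead=id remaining=[id / id ) / id + id $]
Step 2: shift id. Stack=[( id] ptr=2 lookahead=/ remaining=[/ id ) / id + id $]
Step 3: reduce F->id. Stack=[( F] ptr=2 lookahead=/ remaining=[/ id ) / id + id $]
Step 4: reduce T->F. Stack=[( T] ptr=2 lookahead=/ remaining=[/ id ) / id + id $]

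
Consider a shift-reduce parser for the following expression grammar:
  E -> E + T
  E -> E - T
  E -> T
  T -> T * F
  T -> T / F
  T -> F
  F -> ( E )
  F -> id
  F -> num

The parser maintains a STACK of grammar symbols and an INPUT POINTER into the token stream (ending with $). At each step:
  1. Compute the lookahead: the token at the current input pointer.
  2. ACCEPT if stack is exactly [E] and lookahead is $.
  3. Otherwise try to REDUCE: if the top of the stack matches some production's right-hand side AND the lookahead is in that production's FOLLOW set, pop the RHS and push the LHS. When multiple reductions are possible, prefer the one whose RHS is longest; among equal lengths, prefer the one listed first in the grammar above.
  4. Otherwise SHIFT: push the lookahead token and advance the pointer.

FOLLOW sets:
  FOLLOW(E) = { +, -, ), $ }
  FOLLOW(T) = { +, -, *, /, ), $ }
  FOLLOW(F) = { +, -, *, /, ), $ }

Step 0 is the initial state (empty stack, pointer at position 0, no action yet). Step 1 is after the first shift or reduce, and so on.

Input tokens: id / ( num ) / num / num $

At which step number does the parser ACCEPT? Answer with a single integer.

Answer: 22

Derivation:
Step 1: shift id. Stack=[id] ptr=1 lookahead=/ remaining=[/ ( num ) / num / num $]
Step 2: reduce F->id. Stack=[F] ptr=1 lookahead=/ remaining=[/ ( num ) / num / num $]
Step 3: reduce T->F. Stack=[T] ptr=1 lookahead=/ remaining=[/ ( num ) / num / num $]
Step 4: shift /. Stack=[T /] ptr=2 lookahead=( remaining=[( num ) / num / num $]
Step 5: shift (. Stack=[T / (] ptr=3 lookahead=num remaining=[num ) / num / num $]
Step 6: shift num. Stack=[T / ( num] ptr=4 lookahead=) remaining=[) / num / num $]
Step 7: reduce F->num. Stack=[T / ( F] ptr=4 lookahead=) remaining=[) / num / num $]
Step 8: reduce T->F. Stack=[T / ( T] ptr=4 lookahead=) remaining=[) / num / num $]
Step 9: reduce E->T. Stack=[T / ( E] ptr=4 lookahead=) remaining=[) / num / num $]
Step 10: shift ). Stack=[T / ( E )] ptr=5 lookahead=/ remaining=[/ num / num $]
Step 11: reduce F->( E ). Stack=[T / F] ptr=5 lookahead=/ remaining=[/ num / num $]
Step 12: reduce T->T / F. Stack=[T] ptr=5 lookahead=/ remaining=[/ num / num $]
Step 13: shift /. Stack=[T /] ptr=6 lookahead=num remaining=[num / num $]
Step 14: shift num. Stack=[T / num] ptr=7 lookahead=/ remaining=[/ num $]
Step 15: reduce F->num. Stack=[T / F] ptr=7 lookahead=/ remaining=[/ num $]
Step 16: reduce T->T / F. Stack=[T] ptr=7 lookahead=/ remaining=[/ num $]
Step 17: shift /. Stack=[T /] ptr=8 lookahead=num remaining=[num $]
Step 18: shift num. Stack=[T / num] ptr=9 lookahead=$ remaining=[$]
Step 19: reduce F->num. Stack=[T / F] ptr=9 lookahead=$ remaining=[$]
Step 20: reduce T->T / F. Stack=[T] ptr=9 lookahead=$ remaining=[$]
Step 21: reduce E->T. Stack=[E] ptr=9 lookahead=$ remaining=[$]
Step 22: accept. Stack=[E] ptr=9 lookahead=$ remaining=[$]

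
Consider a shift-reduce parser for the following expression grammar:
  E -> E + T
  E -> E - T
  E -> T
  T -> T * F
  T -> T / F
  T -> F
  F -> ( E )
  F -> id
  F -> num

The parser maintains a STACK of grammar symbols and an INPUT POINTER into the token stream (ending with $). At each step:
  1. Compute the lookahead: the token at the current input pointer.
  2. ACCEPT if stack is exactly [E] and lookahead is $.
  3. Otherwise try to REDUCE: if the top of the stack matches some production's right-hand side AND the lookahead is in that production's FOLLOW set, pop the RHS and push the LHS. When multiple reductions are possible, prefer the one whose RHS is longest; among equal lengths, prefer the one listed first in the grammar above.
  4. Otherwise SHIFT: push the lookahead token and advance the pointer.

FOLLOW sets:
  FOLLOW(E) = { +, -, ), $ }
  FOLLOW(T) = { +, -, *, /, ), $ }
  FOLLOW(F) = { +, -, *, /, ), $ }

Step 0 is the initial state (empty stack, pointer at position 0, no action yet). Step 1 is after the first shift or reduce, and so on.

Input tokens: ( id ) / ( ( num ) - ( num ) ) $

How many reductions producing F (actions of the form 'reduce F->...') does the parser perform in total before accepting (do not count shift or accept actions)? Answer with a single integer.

Answer: 7

Derivation:
Step 1: shift (. Stack=[(] ptr=1 lookahead=id remaining=[id ) / ( ( num ) - ( num ) ) $]
Step 2: shift id. Stack=[( id] ptr=2 lookahead=) remaining=[) / ( ( num ) - ( num ) ) $]
Step 3: reduce F->id. Stack=[( F] ptr=2 lookahead=) remaining=[) / ( ( num ) - ( num ) ) $]
Step 4: reduce T->F. Stack=[( T] ptr=2 lookahead=) remaining=[) / ( ( num ) - ( num ) ) $]
Step 5: reduce E->T. Stack=[( E] ptr=2 lookahead=) remaining=[) / ( ( num ) - ( num ) ) $]
Step 6: shift ). Stack=[( E )] ptr=3 lookahead=/ remaining=[/ ( ( num ) - ( num ) ) $]
Step 7: reduce F->( E ). Stack=[F] ptr=3 lookahead=/ remaining=[/ ( ( num ) - ( num ) ) $]
Step 8: reduce T->F. Stack=[T] ptr=3 lookahead=/ remaining=[/ ( ( num ) - ( num ) ) $]
Step 9: shift /. Stack=[T /] ptr=4 lookahead=( remaining=[( ( num ) - ( num ) ) $]
Step 10: shift (. Stack=[T / (] ptr=5 lookahead=( remaining=[( num ) - ( num ) ) $]
Step 11: shift (. Stack=[T / ( (] ptr=6 lookahead=num remaining=[num ) - ( num ) ) $]
Step 12: shift num. Stack=[T / ( ( num] ptr=7 lookahead=) remaining=[) - ( num ) ) $]
Step 13: reduce F->num. Stack=[T / ( ( F] ptr=7 lookahead=) remaining=[) - ( num ) ) $]
Step 14: reduce T->F. Stack=[T / ( ( T] ptr=7 lookahead=) remaining=[) - ( num ) ) $]
Step 15: reduce E->T. Stack=[T / ( ( E] ptr=7 lookahead=) remaining=[) - ( num ) ) $]
Step 16: shift ). Stack=[T / ( ( E )] ptr=8 lookahead=- remaining=[- ( num ) ) $]
Step 17: reduce F->( E ). Stack=[T / ( F] ptr=8 lookahead=- remaining=[- ( num ) ) $]
Step 18: reduce T->F. Stack=[T / ( T] ptr=8 lookahead=- remaining=[- ( num ) ) $]
Step 19: reduce E->T. Stack=[T / ( E] ptr=8 lookahead=- remaining=[- ( num ) ) $]
Step 20: shift -. Stack=[T / ( E -] ptr=9 lookahead=( remaining=[( num ) ) $]
Step 21: shift (. Stack=[T / ( E - (] ptr=10 lookahead=num remaining=[num ) ) $]
Step 22: shift num. Stack=[T / ( E - ( num] ptr=11 lookahead=) remaining=[) ) $]
Step 23: reduce F->num. Stack=[T / ( E - ( F] ptr=11 lookahead=) remaining=[) ) $]
Step 24: reduce T->F. Stack=[T / ( E - ( T] ptr=11 lookahead=) remaining=[) ) $]
Step 25: reduce E->T. Stack=[T / ( E - ( E] ptr=11 lookahead=) remaining=[) ) $]
Step 26: shift ). Stack=[T / ( E - ( E )] ptr=12 lookahead=) remaining=[) $]
Step 27: reduce F->( E ). Stack=[T / ( E - F] ptr=12 lookahead=) remaining=[) $]
Step 28: reduce T->F. Stack=[T / ( E - T] ptr=12 lookahead=) remaining=[) $]
Step 29: reduce E->E - T. Stack=[T / ( E] ptr=12 lookahead=) remaining=[) $]
Step 30: shift ). Stack=[T / ( E )] ptr=13 lookahead=$ remaining=[$]
Step 31: reduce F->( E ). Stack=[T / F] ptr=13 lookahead=$ remaining=[$]
Step 32: reduce T->T / F. Stack=[T] ptr=13 lookahead=$ remaining=[$]
Step 33: reduce E->T. Stack=[E] ptr=13 lookahead=$ remaining=[$]
Step 34: accept. Stack=[E] ptr=13 lookahead=$ remaining=[$]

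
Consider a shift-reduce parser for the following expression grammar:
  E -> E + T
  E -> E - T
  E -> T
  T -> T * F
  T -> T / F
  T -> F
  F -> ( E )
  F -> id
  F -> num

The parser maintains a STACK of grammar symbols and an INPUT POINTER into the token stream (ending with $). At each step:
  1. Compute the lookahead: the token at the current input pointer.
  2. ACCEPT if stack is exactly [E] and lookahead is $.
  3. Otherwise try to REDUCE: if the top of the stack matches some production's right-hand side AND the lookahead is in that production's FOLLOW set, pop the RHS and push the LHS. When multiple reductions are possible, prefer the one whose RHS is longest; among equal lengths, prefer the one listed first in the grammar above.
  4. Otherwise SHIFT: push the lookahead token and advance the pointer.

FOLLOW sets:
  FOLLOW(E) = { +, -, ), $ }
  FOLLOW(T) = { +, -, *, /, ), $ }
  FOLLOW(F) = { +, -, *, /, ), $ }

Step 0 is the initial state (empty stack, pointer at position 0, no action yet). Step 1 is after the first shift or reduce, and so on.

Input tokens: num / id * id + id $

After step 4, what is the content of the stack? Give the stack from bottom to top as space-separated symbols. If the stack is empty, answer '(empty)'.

Answer: T /

Derivation:
Step 1: shift num. Stack=[num] ptr=1 lookahead=/ remaining=[/ id * id + id $]
Step 2: reduce F->num. Stack=[F] ptr=1 lookahead=/ remaining=[/ id * id + id $]
Step 3: reduce T->F. Stack=[T] ptr=1 lookahead=/ remaining=[/ id * id + id $]
Step 4: shift /. Stack=[T /] ptr=2 lookahead=id remaining=[id * id + id $]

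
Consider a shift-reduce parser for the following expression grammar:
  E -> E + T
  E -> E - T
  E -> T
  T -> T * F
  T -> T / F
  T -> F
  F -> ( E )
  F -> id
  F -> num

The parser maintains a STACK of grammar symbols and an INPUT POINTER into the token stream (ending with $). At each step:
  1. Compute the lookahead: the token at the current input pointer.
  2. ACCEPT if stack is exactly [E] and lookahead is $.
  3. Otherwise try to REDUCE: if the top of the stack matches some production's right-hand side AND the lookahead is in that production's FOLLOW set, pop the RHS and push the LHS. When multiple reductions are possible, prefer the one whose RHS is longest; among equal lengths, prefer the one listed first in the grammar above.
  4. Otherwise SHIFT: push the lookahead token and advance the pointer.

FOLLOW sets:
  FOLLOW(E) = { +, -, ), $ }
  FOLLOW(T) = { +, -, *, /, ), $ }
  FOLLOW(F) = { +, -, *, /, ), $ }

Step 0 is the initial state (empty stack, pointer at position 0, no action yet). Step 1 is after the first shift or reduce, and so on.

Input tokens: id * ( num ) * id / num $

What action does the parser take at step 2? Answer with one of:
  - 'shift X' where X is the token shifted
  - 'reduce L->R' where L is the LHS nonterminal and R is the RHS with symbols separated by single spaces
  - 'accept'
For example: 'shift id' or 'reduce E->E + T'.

Answer: reduce F->id

Derivation:
Step 1: shift id. Stack=[id] ptr=1 lookahead=* remaining=[* ( num ) * id / num $]
Step 2: reduce F->id. Stack=[F] ptr=1 lookahead=* remaining=[* ( num ) * id / num $]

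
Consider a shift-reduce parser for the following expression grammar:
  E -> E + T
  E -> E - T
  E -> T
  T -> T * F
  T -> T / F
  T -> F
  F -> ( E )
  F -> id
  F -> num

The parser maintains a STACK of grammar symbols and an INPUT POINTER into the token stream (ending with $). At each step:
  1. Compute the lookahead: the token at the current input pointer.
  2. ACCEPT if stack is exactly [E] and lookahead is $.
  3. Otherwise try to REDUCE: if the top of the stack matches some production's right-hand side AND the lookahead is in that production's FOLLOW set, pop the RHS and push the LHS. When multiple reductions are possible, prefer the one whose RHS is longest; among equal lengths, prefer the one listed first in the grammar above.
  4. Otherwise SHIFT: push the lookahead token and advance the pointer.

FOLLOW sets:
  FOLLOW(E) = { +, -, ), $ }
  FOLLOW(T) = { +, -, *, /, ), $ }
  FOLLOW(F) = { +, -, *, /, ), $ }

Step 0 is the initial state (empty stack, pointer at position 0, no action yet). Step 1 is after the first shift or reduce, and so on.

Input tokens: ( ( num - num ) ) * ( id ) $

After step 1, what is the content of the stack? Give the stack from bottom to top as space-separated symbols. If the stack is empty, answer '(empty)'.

Step 1: shift (. Stack=[(] ptr=1 lookahead=( remaining=[( num - num ) ) * ( id ) $]

Answer: (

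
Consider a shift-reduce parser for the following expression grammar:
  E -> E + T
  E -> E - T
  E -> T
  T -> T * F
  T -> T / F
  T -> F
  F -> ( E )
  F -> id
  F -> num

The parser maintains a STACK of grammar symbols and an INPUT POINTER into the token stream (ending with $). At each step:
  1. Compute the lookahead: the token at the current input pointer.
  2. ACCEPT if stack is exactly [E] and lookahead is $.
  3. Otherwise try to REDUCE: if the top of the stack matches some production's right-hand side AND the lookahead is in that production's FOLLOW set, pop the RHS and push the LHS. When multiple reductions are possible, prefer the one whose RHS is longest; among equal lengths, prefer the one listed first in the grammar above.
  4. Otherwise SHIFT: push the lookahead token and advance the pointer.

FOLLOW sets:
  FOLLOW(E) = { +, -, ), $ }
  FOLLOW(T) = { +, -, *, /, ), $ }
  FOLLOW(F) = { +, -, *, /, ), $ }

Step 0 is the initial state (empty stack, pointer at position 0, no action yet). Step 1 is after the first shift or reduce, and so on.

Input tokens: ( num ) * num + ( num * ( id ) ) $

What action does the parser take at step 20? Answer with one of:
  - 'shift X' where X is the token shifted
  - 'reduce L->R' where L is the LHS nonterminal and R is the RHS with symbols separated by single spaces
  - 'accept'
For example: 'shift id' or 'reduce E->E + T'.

Answer: shift (

Derivation:
Step 1: shift (. Stack=[(] ptr=1 lookahead=num remaining=[num ) * num + ( num * ( id ) ) $]
Step 2: shift num. Stack=[( num] ptr=2 lookahead=) remaining=[) * num + ( num * ( id ) ) $]
Step 3: reduce F->num. Stack=[( F] ptr=2 lookahead=) remaining=[) * num + ( num * ( id ) ) $]
Step 4: reduce T->F. Stack=[( T] ptr=2 lookahead=) remaining=[) * num + ( num * ( id ) ) $]
Step 5: reduce E->T. Stack=[( E] ptr=2 lookahead=) remaining=[) * num + ( num * ( id ) ) $]
Step 6: shift ). Stack=[( E )] ptr=3 lookahead=* remaining=[* num + ( num * ( id ) ) $]
Step 7: reduce F->( E ). Stack=[F] ptr=3 lookahead=* remaining=[* num + ( num * ( id ) ) $]
Step 8: reduce T->F. Stack=[T] ptr=3 lookahead=* remaining=[* num + ( num * ( id ) ) $]
Step 9: shift *. Stack=[T *] ptr=4 lookahead=num remaining=[num + ( num * ( id ) ) $]
Step 10: shift num. Stack=[T * num] ptr=5 lookahead=+ remaining=[+ ( num * ( id ) ) $]
Step 11: reduce F->num. Stack=[T * F] ptr=5 lookahead=+ remaining=[+ ( num * ( id ) ) $]
Step 12: reduce T->T * F. Stack=[T] ptr=5 lookahead=+ remaining=[+ ( num * ( id ) ) $]
Step 13: reduce E->T. Stack=[E] ptr=5 lookahead=+ remaining=[+ ( num * ( id ) ) $]
Step 14: shift +. Stack=[E +] ptr=6 lookahead=( remaining=[( num * ( id ) ) $]
Step 15: shift (. Stack=[E + (] ptr=7 lookahead=num remaining=[num * ( id ) ) $]
Step 16: shift num. Stack=[E + ( num] ptr=8 lookahead=* remaining=[* ( id ) ) $]
Step 17: reduce F->num. Stack=[E + ( F] ptr=8 lookahead=* remaining=[* ( id ) ) $]
Step 18: reduce T->F. Stack=[E + ( T] ptr=8 lookahead=* remaining=[* ( id ) ) $]
Step 19: shift *. Stack=[E + ( T *] ptr=9 lookahead=( remaining=[( id ) ) $]
Step 20: shift (. Stack=[E + ( T * (] ptr=10 lookahead=id remaining=[id ) ) $]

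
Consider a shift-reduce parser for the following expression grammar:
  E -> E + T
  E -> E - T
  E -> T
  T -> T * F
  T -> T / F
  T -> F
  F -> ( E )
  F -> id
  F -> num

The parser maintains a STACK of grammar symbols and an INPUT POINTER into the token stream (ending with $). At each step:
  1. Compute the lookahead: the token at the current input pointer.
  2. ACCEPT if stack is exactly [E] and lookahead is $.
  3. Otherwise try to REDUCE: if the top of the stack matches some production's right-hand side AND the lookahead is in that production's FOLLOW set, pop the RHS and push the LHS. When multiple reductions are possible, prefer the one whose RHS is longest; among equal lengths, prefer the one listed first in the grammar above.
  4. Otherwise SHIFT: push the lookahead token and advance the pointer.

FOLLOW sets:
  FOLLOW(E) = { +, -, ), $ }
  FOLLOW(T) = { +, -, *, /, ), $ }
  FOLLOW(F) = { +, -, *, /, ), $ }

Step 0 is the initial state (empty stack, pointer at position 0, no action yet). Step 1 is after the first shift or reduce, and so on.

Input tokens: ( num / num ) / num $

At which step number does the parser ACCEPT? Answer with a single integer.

Answer: 18

Derivation:
Step 1: shift (. Stack=[(] ptr=1 lookahead=num remaining=[num / num ) / num $]
Step 2: shift num. Stack=[( num] ptr=2 lookahead=/ remaining=[/ num ) / num $]
Step 3: reduce F->num. Stack=[( F] ptr=2 lookahead=/ remaining=[/ num ) / num $]
Step 4: reduce T->F. Stack=[( T] ptr=2 lookahead=/ remaining=[/ num ) / num $]
Step 5: shift /. Stack=[( T /] ptr=3 lookahead=num remaining=[num ) / num $]
Step 6: shift num. Stack=[( T / num] ptr=4 lookahead=) remaining=[) / num $]
Step 7: reduce F->num. Stack=[( T / F] ptr=4 lookahead=) remaining=[) / num $]
Step 8: reduce T->T / F. Stack=[( T] ptr=4 lookahead=) remaining=[) / num $]
Step 9: reduce E->T. Stack=[( E] ptr=4 lookahead=) remaining=[) / num $]
Step 10: shift ). Stack=[( E )] ptr=5 lookahead=/ remaining=[/ num $]
Step 11: reduce F->( E ). Stack=[F] ptr=5 lookahead=/ remaining=[/ num $]
Step 12: reduce T->F. Stack=[T] ptr=5 lookahead=/ remaining=[/ num $]
Step 13: shift /. Stack=[T /] ptr=6 lookahead=num remaining=[num $]
Step 14: shift num. Stack=[T / num] ptr=7 lookahead=$ remaining=[$]
Step 15: reduce F->num. Stack=[T / F] ptr=7 lookahead=$ remaining=[$]
Step 16: reduce T->T / F. Stack=[T] ptr=7 lookahead=$ remaining=[$]
Step 17: reduce E->T. Stack=[E] ptr=7 lookahead=$ remaining=[$]
Step 18: accept. Stack=[E] ptr=7 lookahead=$ remaining=[$]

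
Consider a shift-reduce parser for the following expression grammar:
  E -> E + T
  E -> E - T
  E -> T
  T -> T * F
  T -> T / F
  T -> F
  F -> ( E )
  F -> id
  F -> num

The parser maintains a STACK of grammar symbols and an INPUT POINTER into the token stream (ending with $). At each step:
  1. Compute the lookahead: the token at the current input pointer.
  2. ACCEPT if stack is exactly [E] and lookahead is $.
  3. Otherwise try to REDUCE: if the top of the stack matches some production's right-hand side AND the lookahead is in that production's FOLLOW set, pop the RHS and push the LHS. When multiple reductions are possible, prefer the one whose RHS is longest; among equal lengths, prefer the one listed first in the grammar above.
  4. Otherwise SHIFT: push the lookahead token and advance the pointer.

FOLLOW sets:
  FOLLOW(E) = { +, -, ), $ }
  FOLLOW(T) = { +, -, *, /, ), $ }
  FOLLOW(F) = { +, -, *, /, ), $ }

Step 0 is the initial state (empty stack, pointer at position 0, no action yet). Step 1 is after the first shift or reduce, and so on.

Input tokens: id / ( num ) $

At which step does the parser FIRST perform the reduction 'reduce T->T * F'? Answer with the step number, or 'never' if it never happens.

Answer: never

Derivation:
Step 1: shift id. Stack=[id] ptr=1 lookahead=/ remaining=[/ ( num ) $]
Step 2: reduce F->id. Stack=[F] ptr=1 lookahead=/ remaining=[/ ( num ) $]
Step 3: reduce T->F. Stack=[T] ptr=1 lookahead=/ remaining=[/ ( num ) $]
Step 4: shift /. Stack=[T /] ptr=2 lookahead=( remaining=[( num ) $]
Step 5: shift (. Stack=[T / (] ptr=3 lookahead=num remaining=[num ) $]
Step 6: shift num. Stack=[T / ( num] ptr=4 lookahead=) remaining=[) $]
Step 7: reduce F->num. Stack=[T / ( F] ptr=4 lookahead=) remaining=[) $]
Step 8: reduce T->F. Stack=[T / ( T] ptr=4 lookahead=) remaining=[) $]
Step 9: reduce E->T. Stack=[T / ( E] ptr=4 lookahead=) remaining=[) $]
Step 10: shift ). Stack=[T / ( E )] ptr=5 lookahead=$ remaining=[$]
Step 11: reduce F->( E ). Stack=[T / F] ptr=5 lookahead=$ remaining=[$]
Step 12: reduce T->T / F. Stack=[T] ptr=5 lookahead=$ remaining=[$]
Step 13: reduce E->T. Stack=[E] ptr=5 lookahead=$ remaining=[$]
Step 14: accept. Stack=[E] ptr=5 lookahead=$ remaining=[$]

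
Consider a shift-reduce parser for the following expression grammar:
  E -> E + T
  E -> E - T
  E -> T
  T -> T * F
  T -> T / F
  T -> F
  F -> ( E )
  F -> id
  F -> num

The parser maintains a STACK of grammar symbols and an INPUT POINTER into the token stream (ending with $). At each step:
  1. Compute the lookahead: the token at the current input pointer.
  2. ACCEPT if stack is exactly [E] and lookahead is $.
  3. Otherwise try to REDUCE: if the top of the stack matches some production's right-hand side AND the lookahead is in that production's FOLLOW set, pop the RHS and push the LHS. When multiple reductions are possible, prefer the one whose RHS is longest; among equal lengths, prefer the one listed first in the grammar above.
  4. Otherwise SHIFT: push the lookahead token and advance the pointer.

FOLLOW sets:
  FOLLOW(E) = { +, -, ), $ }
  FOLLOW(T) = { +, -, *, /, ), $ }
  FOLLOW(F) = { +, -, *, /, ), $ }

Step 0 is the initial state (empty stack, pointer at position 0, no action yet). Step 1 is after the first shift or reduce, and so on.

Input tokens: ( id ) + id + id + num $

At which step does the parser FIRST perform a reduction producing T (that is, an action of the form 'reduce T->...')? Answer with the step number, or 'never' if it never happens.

Step 1: shift (. Stack=[(] ptr=1 lookahead=id remaining=[id ) + id + id + num $]
Step 2: shift id. Stack=[( id] ptr=2 lookahead=) remaining=[) + id + id + num $]
Step 3: reduce F->id. Stack=[( F] ptr=2 lookahead=) remaining=[) + id + id + num $]
Step 4: reduce T->F. Stack=[( T] ptr=2 lookahead=) remaining=[) + id + id + num $]

Answer: 4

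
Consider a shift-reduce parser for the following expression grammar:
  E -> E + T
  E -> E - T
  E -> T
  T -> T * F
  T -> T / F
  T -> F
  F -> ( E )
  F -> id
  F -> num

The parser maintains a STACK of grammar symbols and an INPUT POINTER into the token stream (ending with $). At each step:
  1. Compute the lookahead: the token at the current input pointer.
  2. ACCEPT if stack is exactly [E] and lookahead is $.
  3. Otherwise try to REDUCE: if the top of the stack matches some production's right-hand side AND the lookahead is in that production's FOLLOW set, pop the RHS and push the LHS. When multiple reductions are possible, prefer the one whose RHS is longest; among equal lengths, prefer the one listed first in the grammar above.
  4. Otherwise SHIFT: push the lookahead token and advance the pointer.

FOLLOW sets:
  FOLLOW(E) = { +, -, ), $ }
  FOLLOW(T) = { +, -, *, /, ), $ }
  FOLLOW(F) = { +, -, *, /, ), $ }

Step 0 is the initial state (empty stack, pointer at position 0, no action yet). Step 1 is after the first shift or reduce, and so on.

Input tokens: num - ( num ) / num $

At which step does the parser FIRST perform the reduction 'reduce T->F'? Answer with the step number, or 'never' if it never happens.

Answer: 3

Derivation:
Step 1: shift num. Stack=[num] ptr=1 lookahead=- remaining=[- ( num ) / num $]
Step 2: reduce F->num. Stack=[F] ptr=1 lookahead=- remaining=[- ( num ) / num $]
Step 3: reduce T->F. Stack=[T] ptr=1 lookahead=- remaining=[- ( num ) / num $]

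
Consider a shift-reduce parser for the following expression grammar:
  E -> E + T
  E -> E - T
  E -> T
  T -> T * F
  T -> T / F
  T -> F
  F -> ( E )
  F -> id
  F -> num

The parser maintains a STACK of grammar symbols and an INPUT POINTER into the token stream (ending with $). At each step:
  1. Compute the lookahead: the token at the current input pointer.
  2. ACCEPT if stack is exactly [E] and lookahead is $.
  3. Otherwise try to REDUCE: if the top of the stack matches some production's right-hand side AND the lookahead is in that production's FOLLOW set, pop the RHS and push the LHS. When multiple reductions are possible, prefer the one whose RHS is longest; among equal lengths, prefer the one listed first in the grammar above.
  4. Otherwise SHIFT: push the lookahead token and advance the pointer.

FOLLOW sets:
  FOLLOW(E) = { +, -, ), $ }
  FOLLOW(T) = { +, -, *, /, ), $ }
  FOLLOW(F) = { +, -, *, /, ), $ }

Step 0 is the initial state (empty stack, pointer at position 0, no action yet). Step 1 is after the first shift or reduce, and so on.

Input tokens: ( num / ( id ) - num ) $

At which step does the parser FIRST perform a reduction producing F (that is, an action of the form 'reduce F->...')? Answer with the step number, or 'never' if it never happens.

Step 1: shift (. Stack=[(] ptr=1 lookahead=num remaining=[num / ( id ) - num ) $]
Step 2: shift num. Stack=[( num] ptr=2 lookahead=/ remaining=[/ ( id ) - num ) $]
Step 3: reduce F->num. Stack=[( F] ptr=2 lookahead=/ remaining=[/ ( id ) - num ) $]

Answer: 3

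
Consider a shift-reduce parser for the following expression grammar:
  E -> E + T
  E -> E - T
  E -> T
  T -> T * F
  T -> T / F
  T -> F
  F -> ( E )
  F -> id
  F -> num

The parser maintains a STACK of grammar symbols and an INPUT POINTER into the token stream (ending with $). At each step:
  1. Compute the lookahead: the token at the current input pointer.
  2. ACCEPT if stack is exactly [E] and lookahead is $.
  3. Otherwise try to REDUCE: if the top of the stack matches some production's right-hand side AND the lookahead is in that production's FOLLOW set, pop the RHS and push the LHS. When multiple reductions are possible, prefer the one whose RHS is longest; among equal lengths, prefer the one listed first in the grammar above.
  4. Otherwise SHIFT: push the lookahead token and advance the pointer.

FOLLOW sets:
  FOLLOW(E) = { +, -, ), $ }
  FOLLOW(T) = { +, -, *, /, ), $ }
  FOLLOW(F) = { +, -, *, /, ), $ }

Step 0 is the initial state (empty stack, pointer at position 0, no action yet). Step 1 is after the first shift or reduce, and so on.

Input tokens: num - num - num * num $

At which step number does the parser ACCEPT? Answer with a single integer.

Step 1: shift num. Stack=[num] ptr=1 lookahead=- remaining=[- num - num * num $]
Step 2: reduce F->num. Stack=[F] ptr=1 lookahead=- remaining=[- num - num * num $]
Step 3: reduce T->F. Stack=[T] ptr=1 lookahead=- remaining=[- num - num * num $]
Step 4: reduce E->T. Stack=[E] ptr=1 lookahead=- remaining=[- num - num * num $]
Step 5: shift -. Stack=[E -] ptr=2 lookahead=num remaining=[num - num * num $]
Step 6: shift num. Stack=[E - num] ptr=3 lookahead=- remaining=[- num * num $]
Step 7: reduce F->num. Stack=[E - F] ptr=3 lookahead=- remaining=[- num * num $]
Step 8: reduce T->F. Stack=[E - T] ptr=3 lookahead=- remaining=[- num * num $]
Step 9: reduce E->E - T. Stack=[E] ptr=3 lookahead=- remaining=[- num * num $]
Step 10: shift -. Stack=[E -] ptr=4 lookahead=num remaining=[num * num $]
Step 11: shift num. Stack=[E - num] ptr=5 lookahead=* remaining=[* num $]
Step 12: reduce F->num. Stack=[E - F] ptr=5 lookahead=* remaining=[* num $]
Step 13: reduce T->F. Stack=[E - T] ptr=5 lookahead=* remaining=[* num $]
Step 14: shift *. Stack=[E - T *] ptr=6 lookahead=num remaining=[num $]
Step 15: shift num. Stack=[E - T * num] ptr=7 lookahead=$ remaining=[$]
Step 16: reduce F->num. Stack=[E - T * F] ptr=7 lookahead=$ remaining=[$]
Step 17: reduce T->T * F. Stack=[E - T] ptr=7 lookahead=$ remaining=[$]
Step 18: reduce E->E - T. Stack=[E] ptr=7 lookahead=$ remaining=[$]
Step 19: accept. Stack=[E] ptr=7 lookahead=$ remaining=[$]

Answer: 19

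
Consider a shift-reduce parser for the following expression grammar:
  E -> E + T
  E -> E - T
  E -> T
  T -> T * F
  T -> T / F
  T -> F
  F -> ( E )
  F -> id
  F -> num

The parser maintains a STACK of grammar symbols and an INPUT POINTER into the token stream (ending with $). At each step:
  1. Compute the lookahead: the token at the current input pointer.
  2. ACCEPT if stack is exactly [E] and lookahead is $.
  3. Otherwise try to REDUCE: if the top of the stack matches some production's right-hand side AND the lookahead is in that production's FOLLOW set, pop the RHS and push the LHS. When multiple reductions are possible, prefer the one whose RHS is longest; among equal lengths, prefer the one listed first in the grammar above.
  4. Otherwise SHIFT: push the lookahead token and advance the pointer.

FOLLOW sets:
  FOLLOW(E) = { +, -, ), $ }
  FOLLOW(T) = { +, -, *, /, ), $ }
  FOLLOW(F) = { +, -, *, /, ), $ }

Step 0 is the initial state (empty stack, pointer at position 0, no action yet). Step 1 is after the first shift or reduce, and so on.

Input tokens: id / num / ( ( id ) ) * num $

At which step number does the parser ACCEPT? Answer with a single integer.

Step 1: shift id. Stack=[id] ptr=1 lookahead=/ remaining=[/ num / ( ( id ) ) * num $]
Step 2: reduce F->id. Stack=[F] ptr=1 lookahead=/ remaining=[/ num / ( ( id ) ) * num $]
Step 3: reduce T->F. Stack=[T] ptr=1 lookahead=/ remaining=[/ num / ( ( id ) ) * num $]
Step 4: shift /. Stack=[T /] ptr=2 lookahead=num remaining=[num / ( ( id ) ) * num $]
Step 5: shift num. Stack=[T / num] ptr=3 lookahead=/ remaining=[/ ( ( id ) ) * num $]
Step 6: reduce F->num. Stack=[T / F] ptr=3 lookahead=/ remaining=[/ ( ( id ) ) * num $]
Step 7: reduce T->T / F. Stack=[T] ptr=3 lookahead=/ remaining=[/ ( ( id ) ) * num $]
Step 8: shift /. Stack=[T /] ptr=4 lookahead=( remaining=[( ( id ) ) * num $]
Step 9: shift (. Stack=[T / (] ptr=5 lookahead=( remaining=[( id ) ) * num $]
Step 10: shift (. Stack=[T / ( (] ptr=6 lookahead=id remaining=[id ) ) * num $]
Step 11: shift id. Stack=[T / ( ( id] ptr=7 lookahead=) remaining=[) ) * num $]
Step 12: reduce F->id. Stack=[T / ( ( F] ptr=7 lookahead=) remaining=[) ) * num $]
Step 13: reduce T->F. Stack=[T / ( ( T] ptr=7 lookahead=) remaining=[) ) * num $]
Step 14: reduce E->T. Stack=[T / ( ( E] ptr=7 lookahead=) remaining=[) ) * num $]
Step 15: shift ). Stack=[T / ( ( E )] ptr=8 lookahead=) remaining=[) * num $]
Step 16: reduce F->( E ). Stack=[T / ( F] ptr=8 lookahead=) remaining=[) * num $]
Step 17: reduce T->F. Stack=[T / ( T] ptr=8 lookahead=) remaining=[) * num $]
Step 18: reduce E->T. Stack=[T / ( E] ptr=8 lookahead=) remaining=[) * num $]
Step 19: shift ). Stack=[T / ( E )] ptr=9 lookahead=* remaining=[* num $]
Step 20: reduce F->( E ). Stack=[T / F] ptr=9 lookahead=* remaining=[* num $]
Step 21: reduce T->T / F. Stack=[T] ptr=9 lookahead=* remaining=[* num $]
Step 22: shift *. Stack=[T *] ptr=10 lookahead=num remaining=[num $]
Step 23: shift num. Stack=[T * num] ptr=11 lookahead=$ remaining=[$]
Step 24: reduce F->num. Stack=[T * F] ptr=11 lookahead=$ remaining=[$]
Step 25: reduce T->T * F. Stack=[T] ptr=11 lookahead=$ remaining=[$]
Step 26: reduce E->T. Stack=[E] ptr=11 lookahead=$ remaining=[$]
Step 27: accept. Stack=[E] ptr=11 lookahead=$ remaining=[$]

Answer: 27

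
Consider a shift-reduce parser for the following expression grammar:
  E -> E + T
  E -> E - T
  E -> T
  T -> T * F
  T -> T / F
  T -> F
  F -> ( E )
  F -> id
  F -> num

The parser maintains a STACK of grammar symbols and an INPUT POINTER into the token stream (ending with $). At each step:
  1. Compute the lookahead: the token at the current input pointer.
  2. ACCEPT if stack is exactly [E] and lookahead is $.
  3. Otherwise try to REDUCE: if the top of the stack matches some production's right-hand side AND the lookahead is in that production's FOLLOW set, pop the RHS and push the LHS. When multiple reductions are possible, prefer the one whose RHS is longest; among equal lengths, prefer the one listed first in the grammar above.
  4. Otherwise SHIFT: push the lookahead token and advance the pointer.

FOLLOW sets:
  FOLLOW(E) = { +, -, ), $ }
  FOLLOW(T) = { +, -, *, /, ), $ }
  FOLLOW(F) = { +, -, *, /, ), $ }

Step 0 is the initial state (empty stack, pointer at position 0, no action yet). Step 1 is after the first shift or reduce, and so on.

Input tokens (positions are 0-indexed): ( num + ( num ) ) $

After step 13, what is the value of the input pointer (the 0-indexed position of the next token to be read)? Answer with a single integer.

Step 1: shift (. Stack=[(] ptr=1 lookahead=num remaining=[num + ( num ) ) $]
Step 2: shift num. Stack=[( num] ptr=2 lookahead=+ remaining=[+ ( num ) ) $]
Step 3: reduce F->num. Stack=[( F] ptr=2 lookahead=+ remaining=[+ ( num ) ) $]
Step 4: reduce T->F. Stack=[( T] ptr=2 lookahead=+ remaining=[+ ( num ) ) $]
Step 5: reduce E->T. Stack=[( E] ptr=2 lookahead=+ remaining=[+ ( num ) ) $]
Step 6: shift +. Stack=[( E +] ptr=3 lookahead=( remaining=[( num ) ) $]
Step 7: shift (. Stack=[( E + (] ptr=4 lookahead=num remaining=[num ) ) $]
Step 8: shift num. Stack=[( E + ( num] ptr=5 lookahead=) remaining=[) ) $]
Step 9: reduce F->num. Stack=[( E + ( F] ptr=5 lookahead=) remaining=[) ) $]
Step 10: reduce T->F. Stack=[( E + ( T] ptr=5 lookahead=) remaining=[) ) $]
Step 11: reduce E->T. Stack=[( E + ( E] ptr=5 lookahead=) remaining=[) ) $]
Step 12: shift ). Stack=[( E + ( E )] ptr=6 lookahead=) remaining=[) $]
Step 13: reduce F->( E ). Stack=[( E + F] ptr=6 lookahead=) remaining=[) $]

Answer: 6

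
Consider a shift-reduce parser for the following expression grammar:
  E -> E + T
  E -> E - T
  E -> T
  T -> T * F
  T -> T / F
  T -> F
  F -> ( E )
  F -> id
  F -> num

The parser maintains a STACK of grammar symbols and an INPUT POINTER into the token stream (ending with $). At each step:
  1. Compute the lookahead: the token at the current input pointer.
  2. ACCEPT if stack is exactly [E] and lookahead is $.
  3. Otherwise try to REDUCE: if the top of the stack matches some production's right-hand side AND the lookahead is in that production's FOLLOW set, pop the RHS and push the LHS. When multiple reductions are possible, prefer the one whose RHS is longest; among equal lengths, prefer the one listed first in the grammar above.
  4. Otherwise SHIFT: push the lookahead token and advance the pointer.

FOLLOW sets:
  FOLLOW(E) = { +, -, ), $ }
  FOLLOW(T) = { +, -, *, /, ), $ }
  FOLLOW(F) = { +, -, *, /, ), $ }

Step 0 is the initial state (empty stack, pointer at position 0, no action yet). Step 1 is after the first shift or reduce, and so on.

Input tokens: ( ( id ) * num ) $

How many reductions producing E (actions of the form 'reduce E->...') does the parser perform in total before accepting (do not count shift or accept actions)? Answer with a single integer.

Answer: 3

Derivation:
Step 1: shift (. Stack=[(] ptr=1 lookahead=( remaining=[( id ) * num ) $]
Step 2: shift (. Stack=[( (] ptr=2 lookahead=id remaining=[id ) * num ) $]
Step 3: shift id. Stack=[( ( id] ptr=3 lookahead=) remaining=[) * num ) $]
Step 4: reduce F->id. Stack=[( ( F] ptr=3 lookahead=) remaining=[) * num ) $]
Step 5: reduce T->F. Stack=[( ( T] ptr=3 lookahead=) remaining=[) * num ) $]
Step 6: reduce E->T. Stack=[( ( E] ptr=3 lookahead=) remaining=[) * num ) $]
Step 7: shift ). Stack=[( ( E )] ptr=4 lookahead=* remaining=[* num ) $]
Step 8: reduce F->( E ). Stack=[( F] ptr=4 lookahead=* remaining=[* num ) $]
Step 9: reduce T->F. Stack=[( T] ptr=4 lookahead=* remaining=[* num ) $]
Step 10: shift *. Stack=[( T *] ptr=5 lookahead=num remaining=[num ) $]
Step 11: shift num. Stack=[( T * num] ptr=6 lookahead=) remaining=[) $]
Step 12: reduce F->num. Stack=[( T * F] ptr=6 lookahead=) remaining=[) $]
Step 13: reduce T->T * F. Stack=[( T] ptr=6 lookahead=) remaining=[) $]
Step 14: reduce E->T. Stack=[( E] ptr=6 lookahead=) remaining=[) $]
Step 15: shift ). Stack=[( E )] ptr=7 lookahead=$ remaining=[$]
Step 16: reduce F->( E ). Stack=[F] ptr=7 lookahead=$ remaining=[$]
Step 17: reduce T->F. Stack=[T] ptr=7 lookahead=$ remaining=[$]
Step 18: reduce E->T. Stack=[E] ptr=7 lookahead=$ remaining=[$]
Step 19: accept. Stack=[E] ptr=7 lookahead=$ remaining=[$]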